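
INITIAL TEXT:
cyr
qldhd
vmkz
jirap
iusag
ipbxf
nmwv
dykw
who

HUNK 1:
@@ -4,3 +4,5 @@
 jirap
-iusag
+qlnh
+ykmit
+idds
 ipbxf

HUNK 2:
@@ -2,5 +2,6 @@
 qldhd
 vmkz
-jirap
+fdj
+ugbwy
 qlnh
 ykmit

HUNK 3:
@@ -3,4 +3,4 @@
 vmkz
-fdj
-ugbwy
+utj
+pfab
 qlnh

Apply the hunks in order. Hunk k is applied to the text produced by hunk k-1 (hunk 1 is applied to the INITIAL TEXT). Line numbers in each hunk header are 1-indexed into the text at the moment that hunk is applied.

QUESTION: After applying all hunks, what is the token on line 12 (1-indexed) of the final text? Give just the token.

Hunk 1: at line 4 remove [iusag] add [qlnh,ykmit,idds] -> 11 lines: cyr qldhd vmkz jirap qlnh ykmit idds ipbxf nmwv dykw who
Hunk 2: at line 2 remove [jirap] add [fdj,ugbwy] -> 12 lines: cyr qldhd vmkz fdj ugbwy qlnh ykmit idds ipbxf nmwv dykw who
Hunk 3: at line 3 remove [fdj,ugbwy] add [utj,pfab] -> 12 lines: cyr qldhd vmkz utj pfab qlnh ykmit idds ipbxf nmwv dykw who
Final line 12: who

Answer: who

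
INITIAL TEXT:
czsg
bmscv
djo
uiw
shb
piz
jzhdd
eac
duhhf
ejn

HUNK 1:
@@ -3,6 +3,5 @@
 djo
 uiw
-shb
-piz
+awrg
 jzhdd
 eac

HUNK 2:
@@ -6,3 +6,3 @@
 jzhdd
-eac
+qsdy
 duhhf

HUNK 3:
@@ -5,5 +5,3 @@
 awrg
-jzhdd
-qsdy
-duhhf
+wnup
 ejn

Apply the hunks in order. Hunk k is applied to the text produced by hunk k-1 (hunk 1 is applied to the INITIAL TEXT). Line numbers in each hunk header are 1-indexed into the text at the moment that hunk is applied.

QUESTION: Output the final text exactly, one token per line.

Hunk 1: at line 3 remove [shb,piz] add [awrg] -> 9 lines: czsg bmscv djo uiw awrg jzhdd eac duhhf ejn
Hunk 2: at line 6 remove [eac] add [qsdy] -> 9 lines: czsg bmscv djo uiw awrg jzhdd qsdy duhhf ejn
Hunk 3: at line 5 remove [jzhdd,qsdy,duhhf] add [wnup] -> 7 lines: czsg bmscv djo uiw awrg wnup ejn

Answer: czsg
bmscv
djo
uiw
awrg
wnup
ejn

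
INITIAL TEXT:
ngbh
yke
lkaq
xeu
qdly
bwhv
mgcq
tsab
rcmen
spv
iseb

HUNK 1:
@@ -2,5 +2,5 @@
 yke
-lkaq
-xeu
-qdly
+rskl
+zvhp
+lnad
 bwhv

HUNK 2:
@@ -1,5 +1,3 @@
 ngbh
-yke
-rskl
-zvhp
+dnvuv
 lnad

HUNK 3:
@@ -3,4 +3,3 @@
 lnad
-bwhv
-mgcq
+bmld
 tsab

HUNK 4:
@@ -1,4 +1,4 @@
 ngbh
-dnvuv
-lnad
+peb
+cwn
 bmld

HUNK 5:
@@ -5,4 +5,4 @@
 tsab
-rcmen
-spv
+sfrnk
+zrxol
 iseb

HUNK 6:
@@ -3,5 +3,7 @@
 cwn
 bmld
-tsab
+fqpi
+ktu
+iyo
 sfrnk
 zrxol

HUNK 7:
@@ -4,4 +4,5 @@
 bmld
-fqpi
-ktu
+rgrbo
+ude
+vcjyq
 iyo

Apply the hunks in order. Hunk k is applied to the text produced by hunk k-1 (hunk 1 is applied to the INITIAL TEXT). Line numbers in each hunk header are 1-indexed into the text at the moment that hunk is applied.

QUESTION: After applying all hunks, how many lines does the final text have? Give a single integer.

Answer: 11

Derivation:
Hunk 1: at line 2 remove [lkaq,xeu,qdly] add [rskl,zvhp,lnad] -> 11 lines: ngbh yke rskl zvhp lnad bwhv mgcq tsab rcmen spv iseb
Hunk 2: at line 1 remove [yke,rskl,zvhp] add [dnvuv] -> 9 lines: ngbh dnvuv lnad bwhv mgcq tsab rcmen spv iseb
Hunk 3: at line 3 remove [bwhv,mgcq] add [bmld] -> 8 lines: ngbh dnvuv lnad bmld tsab rcmen spv iseb
Hunk 4: at line 1 remove [dnvuv,lnad] add [peb,cwn] -> 8 lines: ngbh peb cwn bmld tsab rcmen spv iseb
Hunk 5: at line 5 remove [rcmen,spv] add [sfrnk,zrxol] -> 8 lines: ngbh peb cwn bmld tsab sfrnk zrxol iseb
Hunk 6: at line 3 remove [tsab] add [fqpi,ktu,iyo] -> 10 lines: ngbh peb cwn bmld fqpi ktu iyo sfrnk zrxol iseb
Hunk 7: at line 4 remove [fqpi,ktu] add [rgrbo,ude,vcjyq] -> 11 lines: ngbh peb cwn bmld rgrbo ude vcjyq iyo sfrnk zrxol iseb
Final line count: 11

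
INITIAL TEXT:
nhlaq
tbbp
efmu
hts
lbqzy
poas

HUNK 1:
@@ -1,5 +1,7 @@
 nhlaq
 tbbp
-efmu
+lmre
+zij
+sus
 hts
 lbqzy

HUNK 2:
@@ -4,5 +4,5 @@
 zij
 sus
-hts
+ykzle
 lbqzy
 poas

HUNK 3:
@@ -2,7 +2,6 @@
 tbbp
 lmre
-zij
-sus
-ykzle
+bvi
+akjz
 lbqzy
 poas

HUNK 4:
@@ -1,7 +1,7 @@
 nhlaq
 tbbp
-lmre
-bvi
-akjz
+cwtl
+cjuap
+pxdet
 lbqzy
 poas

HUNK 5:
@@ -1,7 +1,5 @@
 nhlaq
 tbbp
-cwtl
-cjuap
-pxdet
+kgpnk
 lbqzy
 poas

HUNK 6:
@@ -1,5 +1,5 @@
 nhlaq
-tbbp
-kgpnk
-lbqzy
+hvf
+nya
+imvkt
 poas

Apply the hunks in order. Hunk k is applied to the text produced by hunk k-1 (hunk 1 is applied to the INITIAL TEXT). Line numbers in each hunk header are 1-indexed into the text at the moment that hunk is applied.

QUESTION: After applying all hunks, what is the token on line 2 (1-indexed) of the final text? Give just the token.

Hunk 1: at line 1 remove [efmu] add [lmre,zij,sus] -> 8 lines: nhlaq tbbp lmre zij sus hts lbqzy poas
Hunk 2: at line 4 remove [hts] add [ykzle] -> 8 lines: nhlaq tbbp lmre zij sus ykzle lbqzy poas
Hunk 3: at line 2 remove [zij,sus,ykzle] add [bvi,akjz] -> 7 lines: nhlaq tbbp lmre bvi akjz lbqzy poas
Hunk 4: at line 1 remove [lmre,bvi,akjz] add [cwtl,cjuap,pxdet] -> 7 lines: nhlaq tbbp cwtl cjuap pxdet lbqzy poas
Hunk 5: at line 1 remove [cwtl,cjuap,pxdet] add [kgpnk] -> 5 lines: nhlaq tbbp kgpnk lbqzy poas
Hunk 6: at line 1 remove [tbbp,kgpnk,lbqzy] add [hvf,nya,imvkt] -> 5 lines: nhlaq hvf nya imvkt poas
Final line 2: hvf

Answer: hvf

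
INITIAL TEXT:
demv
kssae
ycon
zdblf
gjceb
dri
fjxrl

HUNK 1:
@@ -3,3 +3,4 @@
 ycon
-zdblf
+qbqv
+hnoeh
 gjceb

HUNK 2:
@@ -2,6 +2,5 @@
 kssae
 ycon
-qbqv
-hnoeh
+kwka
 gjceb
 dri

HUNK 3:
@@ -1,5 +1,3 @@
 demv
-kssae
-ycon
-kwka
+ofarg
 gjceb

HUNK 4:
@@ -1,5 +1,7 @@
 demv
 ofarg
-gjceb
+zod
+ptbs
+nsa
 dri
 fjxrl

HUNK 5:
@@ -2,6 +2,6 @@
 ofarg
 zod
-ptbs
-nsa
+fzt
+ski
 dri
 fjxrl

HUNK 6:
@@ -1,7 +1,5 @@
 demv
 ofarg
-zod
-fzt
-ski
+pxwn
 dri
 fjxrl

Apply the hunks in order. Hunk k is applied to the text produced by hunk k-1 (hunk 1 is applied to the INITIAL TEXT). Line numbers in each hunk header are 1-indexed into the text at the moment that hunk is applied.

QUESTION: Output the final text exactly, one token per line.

Hunk 1: at line 3 remove [zdblf] add [qbqv,hnoeh] -> 8 lines: demv kssae ycon qbqv hnoeh gjceb dri fjxrl
Hunk 2: at line 2 remove [qbqv,hnoeh] add [kwka] -> 7 lines: demv kssae ycon kwka gjceb dri fjxrl
Hunk 3: at line 1 remove [kssae,ycon,kwka] add [ofarg] -> 5 lines: demv ofarg gjceb dri fjxrl
Hunk 4: at line 1 remove [gjceb] add [zod,ptbs,nsa] -> 7 lines: demv ofarg zod ptbs nsa dri fjxrl
Hunk 5: at line 2 remove [ptbs,nsa] add [fzt,ski] -> 7 lines: demv ofarg zod fzt ski dri fjxrl
Hunk 6: at line 1 remove [zod,fzt,ski] add [pxwn] -> 5 lines: demv ofarg pxwn dri fjxrl

Answer: demv
ofarg
pxwn
dri
fjxrl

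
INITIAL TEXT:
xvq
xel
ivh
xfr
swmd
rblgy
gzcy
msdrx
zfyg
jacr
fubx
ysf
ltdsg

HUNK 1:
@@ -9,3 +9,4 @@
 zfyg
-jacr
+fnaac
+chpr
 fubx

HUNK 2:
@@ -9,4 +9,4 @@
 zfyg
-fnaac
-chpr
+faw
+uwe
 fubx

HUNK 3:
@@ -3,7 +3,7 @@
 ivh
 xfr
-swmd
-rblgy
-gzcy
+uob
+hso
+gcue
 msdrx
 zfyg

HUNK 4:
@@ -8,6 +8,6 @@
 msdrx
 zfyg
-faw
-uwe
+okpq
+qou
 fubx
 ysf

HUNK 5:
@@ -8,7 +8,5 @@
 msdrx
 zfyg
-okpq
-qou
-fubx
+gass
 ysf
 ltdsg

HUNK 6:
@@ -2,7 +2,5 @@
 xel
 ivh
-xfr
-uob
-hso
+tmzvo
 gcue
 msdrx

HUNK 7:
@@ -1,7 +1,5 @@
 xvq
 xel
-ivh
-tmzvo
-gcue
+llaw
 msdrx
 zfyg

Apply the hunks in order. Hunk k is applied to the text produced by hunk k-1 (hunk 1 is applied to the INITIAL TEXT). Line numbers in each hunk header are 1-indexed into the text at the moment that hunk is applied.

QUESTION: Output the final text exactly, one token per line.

Hunk 1: at line 9 remove [jacr] add [fnaac,chpr] -> 14 lines: xvq xel ivh xfr swmd rblgy gzcy msdrx zfyg fnaac chpr fubx ysf ltdsg
Hunk 2: at line 9 remove [fnaac,chpr] add [faw,uwe] -> 14 lines: xvq xel ivh xfr swmd rblgy gzcy msdrx zfyg faw uwe fubx ysf ltdsg
Hunk 3: at line 3 remove [swmd,rblgy,gzcy] add [uob,hso,gcue] -> 14 lines: xvq xel ivh xfr uob hso gcue msdrx zfyg faw uwe fubx ysf ltdsg
Hunk 4: at line 8 remove [faw,uwe] add [okpq,qou] -> 14 lines: xvq xel ivh xfr uob hso gcue msdrx zfyg okpq qou fubx ysf ltdsg
Hunk 5: at line 8 remove [okpq,qou,fubx] add [gass] -> 12 lines: xvq xel ivh xfr uob hso gcue msdrx zfyg gass ysf ltdsg
Hunk 6: at line 2 remove [xfr,uob,hso] add [tmzvo] -> 10 lines: xvq xel ivh tmzvo gcue msdrx zfyg gass ysf ltdsg
Hunk 7: at line 1 remove [ivh,tmzvo,gcue] add [llaw] -> 8 lines: xvq xel llaw msdrx zfyg gass ysf ltdsg

Answer: xvq
xel
llaw
msdrx
zfyg
gass
ysf
ltdsg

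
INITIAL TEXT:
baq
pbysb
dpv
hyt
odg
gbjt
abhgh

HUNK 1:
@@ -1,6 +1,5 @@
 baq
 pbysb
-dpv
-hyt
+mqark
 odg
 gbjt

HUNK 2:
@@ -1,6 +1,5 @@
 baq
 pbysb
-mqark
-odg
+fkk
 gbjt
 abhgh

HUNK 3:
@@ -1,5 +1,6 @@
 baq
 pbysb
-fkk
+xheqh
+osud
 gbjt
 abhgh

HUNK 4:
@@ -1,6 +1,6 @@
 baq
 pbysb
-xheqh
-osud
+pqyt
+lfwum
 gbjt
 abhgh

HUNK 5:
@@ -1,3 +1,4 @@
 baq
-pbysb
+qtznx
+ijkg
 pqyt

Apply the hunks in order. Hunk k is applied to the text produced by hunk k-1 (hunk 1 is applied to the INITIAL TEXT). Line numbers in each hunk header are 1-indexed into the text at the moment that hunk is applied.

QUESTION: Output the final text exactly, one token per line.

Answer: baq
qtznx
ijkg
pqyt
lfwum
gbjt
abhgh

Derivation:
Hunk 1: at line 1 remove [dpv,hyt] add [mqark] -> 6 lines: baq pbysb mqark odg gbjt abhgh
Hunk 2: at line 1 remove [mqark,odg] add [fkk] -> 5 lines: baq pbysb fkk gbjt abhgh
Hunk 3: at line 1 remove [fkk] add [xheqh,osud] -> 6 lines: baq pbysb xheqh osud gbjt abhgh
Hunk 4: at line 1 remove [xheqh,osud] add [pqyt,lfwum] -> 6 lines: baq pbysb pqyt lfwum gbjt abhgh
Hunk 5: at line 1 remove [pbysb] add [qtznx,ijkg] -> 7 lines: baq qtznx ijkg pqyt lfwum gbjt abhgh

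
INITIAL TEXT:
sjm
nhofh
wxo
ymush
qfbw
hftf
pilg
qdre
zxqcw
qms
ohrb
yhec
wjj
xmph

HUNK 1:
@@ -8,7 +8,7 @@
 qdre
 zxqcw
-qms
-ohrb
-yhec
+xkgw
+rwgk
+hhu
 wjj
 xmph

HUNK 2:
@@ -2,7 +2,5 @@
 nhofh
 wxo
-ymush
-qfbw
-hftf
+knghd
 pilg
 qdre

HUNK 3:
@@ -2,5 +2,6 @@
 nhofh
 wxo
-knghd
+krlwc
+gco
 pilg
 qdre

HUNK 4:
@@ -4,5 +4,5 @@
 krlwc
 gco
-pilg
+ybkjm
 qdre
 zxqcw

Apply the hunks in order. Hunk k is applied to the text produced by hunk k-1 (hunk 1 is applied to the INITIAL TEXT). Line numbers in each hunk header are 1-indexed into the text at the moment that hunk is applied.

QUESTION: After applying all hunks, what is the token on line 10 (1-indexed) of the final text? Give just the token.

Hunk 1: at line 8 remove [qms,ohrb,yhec] add [xkgw,rwgk,hhu] -> 14 lines: sjm nhofh wxo ymush qfbw hftf pilg qdre zxqcw xkgw rwgk hhu wjj xmph
Hunk 2: at line 2 remove [ymush,qfbw,hftf] add [knghd] -> 12 lines: sjm nhofh wxo knghd pilg qdre zxqcw xkgw rwgk hhu wjj xmph
Hunk 3: at line 2 remove [knghd] add [krlwc,gco] -> 13 lines: sjm nhofh wxo krlwc gco pilg qdre zxqcw xkgw rwgk hhu wjj xmph
Hunk 4: at line 4 remove [pilg] add [ybkjm] -> 13 lines: sjm nhofh wxo krlwc gco ybkjm qdre zxqcw xkgw rwgk hhu wjj xmph
Final line 10: rwgk

Answer: rwgk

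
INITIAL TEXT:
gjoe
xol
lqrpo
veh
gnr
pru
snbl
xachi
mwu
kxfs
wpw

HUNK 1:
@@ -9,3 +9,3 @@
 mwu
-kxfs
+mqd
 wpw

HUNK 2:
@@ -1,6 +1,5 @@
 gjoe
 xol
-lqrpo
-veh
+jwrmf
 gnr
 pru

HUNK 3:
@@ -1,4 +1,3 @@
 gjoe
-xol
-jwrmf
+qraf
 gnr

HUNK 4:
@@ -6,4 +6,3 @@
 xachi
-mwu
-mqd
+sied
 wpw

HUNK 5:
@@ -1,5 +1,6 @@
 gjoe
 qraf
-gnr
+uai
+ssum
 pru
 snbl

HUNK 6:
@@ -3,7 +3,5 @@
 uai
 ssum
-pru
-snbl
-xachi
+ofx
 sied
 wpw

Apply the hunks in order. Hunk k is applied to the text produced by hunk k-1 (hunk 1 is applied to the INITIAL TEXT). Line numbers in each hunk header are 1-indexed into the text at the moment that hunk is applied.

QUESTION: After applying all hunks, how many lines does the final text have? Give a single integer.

Hunk 1: at line 9 remove [kxfs] add [mqd] -> 11 lines: gjoe xol lqrpo veh gnr pru snbl xachi mwu mqd wpw
Hunk 2: at line 1 remove [lqrpo,veh] add [jwrmf] -> 10 lines: gjoe xol jwrmf gnr pru snbl xachi mwu mqd wpw
Hunk 3: at line 1 remove [xol,jwrmf] add [qraf] -> 9 lines: gjoe qraf gnr pru snbl xachi mwu mqd wpw
Hunk 4: at line 6 remove [mwu,mqd] add [sied] -> 8 lines: gjoe qraf gnr pru snbl xachi sied wpw
Hunk 5: at line 1 remove [gnr] add [uai,ssum] -> 9 lines: gjoe qraf uai ssum pru snbl xachi sied wpw
Hunk 6: at line 3 remove [pru,snbl,xachi] add [ofx] -> 7 lines: gjoe qraf uai ssum ofx sied wpw
Final line count: 7

Answer: 7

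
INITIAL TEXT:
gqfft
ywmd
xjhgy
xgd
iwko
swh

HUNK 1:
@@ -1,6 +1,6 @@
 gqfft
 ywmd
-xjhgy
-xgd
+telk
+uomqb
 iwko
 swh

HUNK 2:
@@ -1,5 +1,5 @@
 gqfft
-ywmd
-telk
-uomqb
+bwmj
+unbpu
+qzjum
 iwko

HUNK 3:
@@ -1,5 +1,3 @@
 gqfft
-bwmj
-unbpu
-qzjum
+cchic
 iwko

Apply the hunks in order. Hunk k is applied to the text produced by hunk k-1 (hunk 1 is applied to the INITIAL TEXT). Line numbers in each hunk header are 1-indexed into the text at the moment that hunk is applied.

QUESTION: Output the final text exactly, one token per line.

Hunk 1: at line 1 remove [xjhgy,xgd] add [telk,uomqb] -> 6 lines: gqfft ywmd telk uomqb iwko swh
Hunk 2: at line 1 remove [ywmd,telk,uomqb] add [bwmj,unbpu,qzjum] -> 6 lines: gqfft bwmj unbpu qzjum iwko swh
Hunk 3: at line 1 remove [bwmj,unbpu,qzjum] add [cchic] -> 4 lines: gqfft cchic iwko swh

Answer: gqfft
cchic
iwko
swh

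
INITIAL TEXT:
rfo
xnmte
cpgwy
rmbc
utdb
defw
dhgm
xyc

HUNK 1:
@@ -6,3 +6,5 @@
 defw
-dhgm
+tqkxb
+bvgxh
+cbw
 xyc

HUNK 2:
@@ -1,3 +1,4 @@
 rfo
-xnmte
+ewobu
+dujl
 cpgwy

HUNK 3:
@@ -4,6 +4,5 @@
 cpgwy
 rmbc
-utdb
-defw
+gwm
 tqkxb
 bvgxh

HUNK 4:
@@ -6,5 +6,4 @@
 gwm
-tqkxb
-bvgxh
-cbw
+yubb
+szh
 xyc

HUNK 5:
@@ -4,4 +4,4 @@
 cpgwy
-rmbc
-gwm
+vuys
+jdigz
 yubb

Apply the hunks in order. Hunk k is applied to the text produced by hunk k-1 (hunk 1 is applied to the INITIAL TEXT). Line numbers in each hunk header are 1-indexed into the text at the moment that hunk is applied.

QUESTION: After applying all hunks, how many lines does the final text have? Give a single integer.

Hunk 1: at line 6 remove [dhgm] add [tqkxb,bvgxh,cbw] -> 10 lines: rfo xnmte cpgwy rmbc utdb defw tqkxb bvgxh cbw xyc
Hunk 2: at line 1 remove [xnmte] add [ewobu,dujl] -> 11 lines: rfo ewobu dujl cpgwy rmbc utdb defw tqkxb bvgxh cbw xyc
Hunk 3: at line 4 remove [utdb,defw] add [gwm] -> 10 lines: rfo ewobu dujl cpgwy rmbc gwm tqkxb bvgxh cbw xyc
Hunk 4: at line 6 remove [tqkxb,bvgxh,cbw] add [yubb,szh] -> 9 lines: rfo ewobu dujl cpgwy rmbc gwm yubb szh xyc
Hunk 5: at line 4 remove [rmbc,gwm] add [vuys,jdigz] -> 9 lines: rfo ewobu dujl cpgwy vuys jdigz yubb szh xyc
Final line count: 9

Answer: 9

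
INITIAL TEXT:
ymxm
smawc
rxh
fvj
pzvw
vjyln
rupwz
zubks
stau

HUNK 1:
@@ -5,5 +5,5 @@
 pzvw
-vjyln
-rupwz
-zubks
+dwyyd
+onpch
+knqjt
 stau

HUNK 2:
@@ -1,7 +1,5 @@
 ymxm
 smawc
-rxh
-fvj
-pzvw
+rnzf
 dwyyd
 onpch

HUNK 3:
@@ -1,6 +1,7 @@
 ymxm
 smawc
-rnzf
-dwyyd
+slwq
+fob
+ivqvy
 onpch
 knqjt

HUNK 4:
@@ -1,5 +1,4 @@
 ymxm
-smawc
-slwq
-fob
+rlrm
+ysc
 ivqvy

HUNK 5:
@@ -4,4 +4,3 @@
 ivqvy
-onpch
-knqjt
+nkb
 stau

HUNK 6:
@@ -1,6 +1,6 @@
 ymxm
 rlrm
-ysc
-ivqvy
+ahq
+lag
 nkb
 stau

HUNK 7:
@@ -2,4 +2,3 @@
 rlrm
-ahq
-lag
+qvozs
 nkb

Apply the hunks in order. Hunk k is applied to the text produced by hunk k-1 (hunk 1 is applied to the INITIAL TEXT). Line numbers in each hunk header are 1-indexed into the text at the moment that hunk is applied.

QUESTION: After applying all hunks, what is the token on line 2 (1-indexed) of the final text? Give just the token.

Answer: rlrm

Derivation:
Hunk 1: at line 5 remove [vjyln,rupwz,zubks] add [dwyyd,onpch,knqjt] -> 9 lines: ymxm smawc rxh fvj pzvw dwyyd onpch knqjt stau
Hunk 2: at line 1 remove [rxh,fvj,pzvw] add [rnzf] -> 7 lines: ymxm smawc rnzf dwyyd onpch knqjt stau
Hunk 3: at line 1 remove [rnzf,dwyyd] add [slwq,fob,ivqvy] -> 8 lines: ymxm smawc slwq fob ivqvy onpch knqjt stau
Hunk 4: at line 1 remove [smawc,slwq,fob] add [rlrm,ysc] -> 7 lines: ymxm rlrm ysc ivqvy onpch knqjt stau
Hunk 5: at line 4 remove [onpch,knqjt] add [nkb] -> 6 lines: ymxm rlrm ysc ivqvy nkb stau
Hunk 6: at line 1 remove [ysc,ivqvy] add [ahq,lag] -> 6 lines: ymxm rlrm ahq lag nkb stau
Hunk 7: at line 2 remove [ahq,lag] add [qvozs] -> 5 lines: ymxm rlrm qvozs nkb stau
Final line 2: rlrm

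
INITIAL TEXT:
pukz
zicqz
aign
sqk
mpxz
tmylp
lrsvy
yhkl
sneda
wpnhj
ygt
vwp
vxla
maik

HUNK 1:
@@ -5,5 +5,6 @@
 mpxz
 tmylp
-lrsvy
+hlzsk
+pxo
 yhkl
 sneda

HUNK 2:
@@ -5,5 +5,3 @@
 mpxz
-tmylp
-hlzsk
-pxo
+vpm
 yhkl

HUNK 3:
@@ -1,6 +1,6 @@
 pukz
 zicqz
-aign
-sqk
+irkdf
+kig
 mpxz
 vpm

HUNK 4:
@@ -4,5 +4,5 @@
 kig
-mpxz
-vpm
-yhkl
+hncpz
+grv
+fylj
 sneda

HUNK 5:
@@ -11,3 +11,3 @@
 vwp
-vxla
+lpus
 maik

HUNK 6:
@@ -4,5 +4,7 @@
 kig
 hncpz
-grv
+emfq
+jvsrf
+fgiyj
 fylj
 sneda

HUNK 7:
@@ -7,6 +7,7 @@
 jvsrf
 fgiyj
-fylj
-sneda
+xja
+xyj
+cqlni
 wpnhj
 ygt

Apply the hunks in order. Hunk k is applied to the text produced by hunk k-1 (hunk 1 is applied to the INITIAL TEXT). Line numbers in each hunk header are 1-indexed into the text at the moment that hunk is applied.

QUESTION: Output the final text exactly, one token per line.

Hunk 1: at line 5 remove [lrsvy] add [hlzsk,pxo] -> 15 lines: pukz zicqz aign sqk mpxz tmylp hlzsk pxo yhkl sneda wpnhj ygt vwp vxla maik
Hunk 2: at line 5 remove [tmylp,hlzsk,pxo] add [vpm] -> 13 lines: pukz zicqz aign sqk mpxz vpm yhkl sneda wpnhj ygt vwp vxla maik
Hunk 3: at line 1 remove [aign,sqk] add [irkdf,kig] -> 13 lines: pukz zicqz irkdf kig mpxz vpm yhkl sneda wpnhj ygt vwp vxla maik
Hunk 4: at line 4 remove [mpxz,vpm,yhkl] add [hncpz,grv,fylj] -> 13 lines: pukz zicqz irkdf kig hncpz grv fylj sneda wpnhj ygt vwp vxla maik
Hunk 5: at line 11 remove [vxla] add [lpus] -> 13 lines: pukz zicqz irkdf kig hncpz grv fylj sneda wpnhj ygt vwp lpus maik
Hunk 6: at line 4 remove [grv] add [emfq,jvsrf,fgiyj] -> 15 lines: pukz zicqz irkdf kig hncpz emfq jvsrf fgiyj fylj sneda wpnhj ygt vwp lpus maik
Hunk 7: at line 7 remove [fylj,sneda] add [xja,xyj,cqlni] -> 16 lines: pukz zicqz irkdf kig hncpz emfq jvsrf fgiyj xja xyj cqlni wpnhj ygt vwp lpus maik

Answer: pukz
zicqz
irkdf
kig
hncpz
emfq
jvsrf
fgiyj
xja
xyj
cqlni
wpnhj
ygt
vwp
lpus
maik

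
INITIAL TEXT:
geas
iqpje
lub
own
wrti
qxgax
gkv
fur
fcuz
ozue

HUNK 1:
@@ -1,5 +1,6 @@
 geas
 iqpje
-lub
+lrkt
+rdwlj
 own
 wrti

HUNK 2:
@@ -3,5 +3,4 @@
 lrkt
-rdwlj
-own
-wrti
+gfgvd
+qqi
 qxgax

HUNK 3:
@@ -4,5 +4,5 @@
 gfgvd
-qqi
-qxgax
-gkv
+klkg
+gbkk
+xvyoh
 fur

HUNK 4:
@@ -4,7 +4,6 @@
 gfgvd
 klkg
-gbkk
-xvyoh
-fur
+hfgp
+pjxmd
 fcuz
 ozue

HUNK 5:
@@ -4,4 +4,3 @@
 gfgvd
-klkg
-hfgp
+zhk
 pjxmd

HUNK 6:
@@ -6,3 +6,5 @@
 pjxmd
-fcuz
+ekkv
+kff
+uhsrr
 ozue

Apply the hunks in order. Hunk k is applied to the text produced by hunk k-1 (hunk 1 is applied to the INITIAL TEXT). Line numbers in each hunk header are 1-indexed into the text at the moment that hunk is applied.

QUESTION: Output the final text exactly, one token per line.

Hunk 1: at line 1 remove [lub] add [lrkt,rdwlj] -> 11 lines: geas iqpje lrkt rdwlj own wrti qxgax gkv fur fcuz ozue
Hunk 2: at line 3 remove [rdwlj,own,wrti] add [gfgvd,qqi] -> 10 lines: geas iqpje lrkt gfgvd qqi qxgax gkv fur fcuz ozue
Hunk 3: at line 4 remove [qqi,qxgax,gkv] add [klkg,gbkk,xvyoh] -> 10 lines: geas iqpje lrkt gfgvd klkg gbkk xvyoh fur fcuz ozue
Hunk 4: at line 4 remove [gbkk,xvyoh,fur] add [hfgp,pjxmd] -> 9 lines: geas iqpje lrkt gfgvd klkg hfgp pjxmd fcuz ozue
Hunk 5: at line 4 remove [klkg,hfgp] add [zhk] -> 8 lines: geas iqpje lrkt gfgvd zhk pjxmd fcuz ozue
Hunk 6: at line 6 remove [fcuz] add [ekkv,kff,uhsrr] -> 10 lines: geas iqpje lrkt gfgvd zhk pjxmd ekkv kff uhsrr ozue

Answer: geas
iqpje
lrkt
gfgvd
zhk
pjxmd
ekkv
kff
uhsrr
ozue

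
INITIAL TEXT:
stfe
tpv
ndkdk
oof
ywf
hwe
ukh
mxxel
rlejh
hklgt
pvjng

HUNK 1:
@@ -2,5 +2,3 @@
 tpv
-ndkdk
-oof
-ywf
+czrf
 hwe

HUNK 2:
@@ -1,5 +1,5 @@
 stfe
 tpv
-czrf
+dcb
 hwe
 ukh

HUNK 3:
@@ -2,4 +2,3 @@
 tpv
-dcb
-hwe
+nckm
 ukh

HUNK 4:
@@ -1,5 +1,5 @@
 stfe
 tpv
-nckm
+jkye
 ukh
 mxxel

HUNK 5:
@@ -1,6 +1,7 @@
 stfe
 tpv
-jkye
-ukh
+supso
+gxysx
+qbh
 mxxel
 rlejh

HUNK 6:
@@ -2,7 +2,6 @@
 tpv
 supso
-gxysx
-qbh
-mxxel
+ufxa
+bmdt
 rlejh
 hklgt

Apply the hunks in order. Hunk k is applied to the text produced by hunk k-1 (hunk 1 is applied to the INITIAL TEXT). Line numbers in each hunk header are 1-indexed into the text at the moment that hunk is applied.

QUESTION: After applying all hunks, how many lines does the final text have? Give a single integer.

Answer: 8

Derivation:
Hunk 1: at line 2 remove [ndkdk,oof,ywf] add [czrf] -> 9 lines: stfe tpv czrf hwe ukh mxxel rlejh hklgt pvjng
Hunk 2: at line 1 remove [czrf] add [dcb] -> 9 lines: stfe tpv dcb hwe ukh mxxel rlejh hklgt pvjng
Hunk 3: at line 2 remove [dcb,hwe] add [nckm] -> 8 lines: stfe tpv nckm ukh mxxel rlejh hklgt pvjng
Hunk 4: at line 1 remove [nckm] add [jkye] -> 8 lines: stfe tpv jkye ukh mxxel rlejh hklgt pvjng
Hunk 5: at line 1 remove [jkye,ukh] add [supso,gxysx,qbh] -> 9 lines: stfe tpv supso gxysx qbh mxxel rlejh hklgt pvjng
Hunk 6: at line 2 remove [gxysx,qbh,mxxel] add [ufxa,bmdt] -> 8 lines: stfe tpv supso ufxa bmdt rlejh hklgt pvjng
Final line count: 8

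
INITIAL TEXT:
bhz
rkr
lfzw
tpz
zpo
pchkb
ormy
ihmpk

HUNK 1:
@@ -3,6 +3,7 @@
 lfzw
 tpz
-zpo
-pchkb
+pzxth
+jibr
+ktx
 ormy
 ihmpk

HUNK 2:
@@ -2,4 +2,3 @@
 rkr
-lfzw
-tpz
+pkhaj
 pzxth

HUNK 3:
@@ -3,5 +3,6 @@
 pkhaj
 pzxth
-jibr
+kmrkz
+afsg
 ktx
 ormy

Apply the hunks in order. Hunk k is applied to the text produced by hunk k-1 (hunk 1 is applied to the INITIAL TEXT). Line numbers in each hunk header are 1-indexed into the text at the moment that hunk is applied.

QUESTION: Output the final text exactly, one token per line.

Answer: bhz
rkr
pkhaj
pzxth
kmrkz
afsg
ktx
ormy
ihmpk

Derivation:
Hunk 1: at line 3 remove [zpo,pchkb] add [pzxth,jibr,ktx] -> 9 lines: bhz rkr lfzw tpz pzxth jibr ktx ormy ihmpk
Hunk 2: at line 2 remove [lfzw,tpz] add [pkhaj] -> 8 lines: bhz rkr pkhaj pzxth jibr ktx ormy ihmpk
Hunk 3: at line 3 remove [jibr] add [kmrkz,afsg] -> 9 lines: bhz rkr pkhaj pzxth kmrkz afsg ktx ormy ihmpk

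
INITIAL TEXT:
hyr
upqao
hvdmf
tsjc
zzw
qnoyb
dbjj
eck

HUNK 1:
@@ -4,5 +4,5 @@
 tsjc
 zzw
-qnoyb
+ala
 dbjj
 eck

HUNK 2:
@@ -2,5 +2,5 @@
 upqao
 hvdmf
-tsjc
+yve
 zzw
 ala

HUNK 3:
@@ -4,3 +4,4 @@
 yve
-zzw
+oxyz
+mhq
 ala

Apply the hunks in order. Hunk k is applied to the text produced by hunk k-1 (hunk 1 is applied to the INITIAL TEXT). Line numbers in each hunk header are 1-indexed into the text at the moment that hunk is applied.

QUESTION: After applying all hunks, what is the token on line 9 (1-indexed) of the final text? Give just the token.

Answer: eck

Derivation:
Hunk 1: at line 4 remove [qnoyb] add [ala] -> 8 lines: hyr upqao hvdmf tsjc zzw ala dbjj eck
Hunk 2: at line 2 remove [tsjc] add [yve] -> 8 lines: hyr upqao hvdmf yve zzw ala dbjj eck
Hunk 3: at line 4 remove [zzw] add [oxyz,mhq] -> 9 lines: hyr upqao hvdmf yve oxyz mhq ala dbjj eck
Final line 9: eck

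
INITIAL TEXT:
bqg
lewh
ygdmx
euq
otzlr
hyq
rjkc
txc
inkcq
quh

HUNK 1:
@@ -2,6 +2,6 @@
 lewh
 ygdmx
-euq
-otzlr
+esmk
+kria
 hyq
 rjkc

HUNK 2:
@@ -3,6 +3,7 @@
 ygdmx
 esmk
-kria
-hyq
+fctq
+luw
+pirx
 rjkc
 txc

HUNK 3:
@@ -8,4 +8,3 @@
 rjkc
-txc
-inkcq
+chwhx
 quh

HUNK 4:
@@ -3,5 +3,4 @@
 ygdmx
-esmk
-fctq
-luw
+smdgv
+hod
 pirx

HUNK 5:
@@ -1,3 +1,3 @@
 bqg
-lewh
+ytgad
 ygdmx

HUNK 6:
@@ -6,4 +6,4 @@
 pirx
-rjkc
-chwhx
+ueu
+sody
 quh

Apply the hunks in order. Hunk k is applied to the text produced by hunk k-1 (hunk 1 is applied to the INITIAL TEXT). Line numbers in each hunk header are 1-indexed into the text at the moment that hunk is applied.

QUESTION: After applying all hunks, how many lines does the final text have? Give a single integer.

Answer: 9

Derivation:
Hunk 1: at line 2 remove [euq,otzlr] add [esmk,kria] -> 10 lines: bqg lewh ygdmx esmk kria hyq rjkc txc inkcq quh
Hunk 2: at line 3 remove [kria,hyq] add [fctq,luw,pirx] -> 11 lines: bqg lewh ygdmx esmk fctq luw pirx rjkc txc inkcq quh
Hunk 3: at line 8 remove [txc,inkcq] add [chwhx] -> 10 lines: bqg lewh ygdmx esmk fctq luw pirx rjkc chwhx quh
Hunk 4: at line 3 remove [esmk,fctq,luw] add [smdgv,hod] -> 9 lines: bqg lewh ygdmx smdgv hod pirx rjkc chwhx quh
Hunk 5: at line 1 remove [lewh] add [ytgad] -> 9 lines: bqg ytgad ygdmx smdgv hod pirx rjkc chwhx quh
Hunk 6: at line 6 remove [rjkc,chwhx] add [ueu,sody] -> 9 lines: bqg ytgad ygdmx smdgv hod pirx ueu sody quh
Final line count: 9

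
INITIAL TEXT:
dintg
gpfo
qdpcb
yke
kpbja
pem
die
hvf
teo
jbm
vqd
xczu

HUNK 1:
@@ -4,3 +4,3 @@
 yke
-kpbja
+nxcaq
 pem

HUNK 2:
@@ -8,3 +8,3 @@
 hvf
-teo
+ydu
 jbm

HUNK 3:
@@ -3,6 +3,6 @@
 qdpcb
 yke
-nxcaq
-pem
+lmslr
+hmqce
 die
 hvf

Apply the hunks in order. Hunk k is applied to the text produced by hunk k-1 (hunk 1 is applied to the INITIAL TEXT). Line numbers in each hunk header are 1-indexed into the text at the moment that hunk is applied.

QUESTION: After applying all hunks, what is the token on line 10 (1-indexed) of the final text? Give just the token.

Answer: jbm

Derivation:
Hunk 1: at line 4 remove [kpbja] add [nxcaq] -> 12 lines: dintg gpfo qdpcb yke nxcaq pem die hvf teo jbm vqd xczu
Hunk 2: at line 8 remove [teo] add [ydu] -> 12 lines: dintg gpfo qdpcb yke nxcaq pem die hvf ydu jbm vqd xczu
Hunk 3: at line 3 remove [nxcaq,pem] add [lmslr,hmqce] -> 12 lines: dintg gpfo qdpcb yke lmslr hmqce die hvf ydu jbm vqd xczu
Final line 10: jbm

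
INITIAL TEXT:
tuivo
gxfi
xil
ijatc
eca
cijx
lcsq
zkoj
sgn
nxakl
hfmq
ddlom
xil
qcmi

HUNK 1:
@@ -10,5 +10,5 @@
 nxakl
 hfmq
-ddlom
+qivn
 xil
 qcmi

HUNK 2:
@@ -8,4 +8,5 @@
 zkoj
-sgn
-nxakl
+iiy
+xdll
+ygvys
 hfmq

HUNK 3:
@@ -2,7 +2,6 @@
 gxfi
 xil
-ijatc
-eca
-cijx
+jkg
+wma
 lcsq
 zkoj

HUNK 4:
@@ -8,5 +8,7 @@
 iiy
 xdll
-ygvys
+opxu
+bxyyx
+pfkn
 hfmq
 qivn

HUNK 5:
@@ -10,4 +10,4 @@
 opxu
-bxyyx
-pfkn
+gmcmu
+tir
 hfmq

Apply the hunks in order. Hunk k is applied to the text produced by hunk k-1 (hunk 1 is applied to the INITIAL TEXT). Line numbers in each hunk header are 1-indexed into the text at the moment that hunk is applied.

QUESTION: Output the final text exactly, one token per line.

Answer: tuivo
gxfi
xil
jkg
wma
lcsq
zkoj
iiy
xdll
opxu
gmcmu
tir
hfmq
qivn
xil
qcmi

Derivation:
Hunk 1: at line 10 remove [ddlom] add [qivn] -> 14 lines: tuivo gxfi xil ijatc eca cijx lcsq zkoj sgn nxakl hfmq qivn xil qcmi
Hunk 2: at line 8 remove [sgn,nxakl] add [iiy,xdll,ygvys] -> 15 lines: tuivo gxfi xil ijatc eca cijx lcsq zkoj iiy xdll ygvys hfmq qivn xil qcmi
Hunk 3: at line 2 remove [ijatc,eca,cijx] add [jkg,wma] -> 14 lines: tuivo gxfi xil jkg wma lcsq zkoj iiy xdll ygvys hfmq qivn xil qcmi
Hunk 4: at line 8 remove [ygvys] add [opxu,bxyyx,pfkn] -> 16 lines: tuivo gxfi xil jkg wma lcsq zkoj iiy xdll opxu bxyyx pfkn hfmq qivn xil qcmi
Hunk 5: at line 10 remove [bxyyx,pfkn] add [gmcmu,tir] -> 16 lines: tuivo gxfi xil jkg wma lcsq zkoj iiy xdll opxu gmcmu tir hfmq qivn xil qcmi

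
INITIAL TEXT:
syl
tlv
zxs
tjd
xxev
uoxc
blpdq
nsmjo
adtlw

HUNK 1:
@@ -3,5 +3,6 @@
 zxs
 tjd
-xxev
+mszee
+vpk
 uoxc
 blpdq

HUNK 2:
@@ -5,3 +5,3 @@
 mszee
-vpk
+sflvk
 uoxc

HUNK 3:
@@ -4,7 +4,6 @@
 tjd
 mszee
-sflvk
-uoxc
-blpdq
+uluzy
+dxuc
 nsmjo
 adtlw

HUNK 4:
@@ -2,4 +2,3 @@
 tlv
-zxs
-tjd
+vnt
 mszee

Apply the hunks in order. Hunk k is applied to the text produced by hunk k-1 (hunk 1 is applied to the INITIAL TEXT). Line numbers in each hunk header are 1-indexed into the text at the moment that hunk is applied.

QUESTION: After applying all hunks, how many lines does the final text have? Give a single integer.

Answer: 8

Derivation:
Hunk 1: at line 3 remove [xxev] add [mszee,vpk] -> 10 lines: syl tlv zxs tjd mszee vpk uoxc blpdq nsmjo adtlw
Hunk 2: at line 5 remove [vpk] add [sflvk] -> 10 lines: syl tlv zxs tjd mszee sflvk uoxc blpdq nsmjo adtlw
Hunk 3: at line 4 remove [sflvk,uoxc,blpdq] add [uluzy,dxuc] -> 9 lines: syl tlv zxs tjd mszee uluzy dxuc nsmjo adtlw
Hunk 4: at line 2 remove [zxs,tjd] add [vnt] -> 8 lines: syl tlv vnt mszee uluzy dxuc nsmjo adtlw
Final line count: 8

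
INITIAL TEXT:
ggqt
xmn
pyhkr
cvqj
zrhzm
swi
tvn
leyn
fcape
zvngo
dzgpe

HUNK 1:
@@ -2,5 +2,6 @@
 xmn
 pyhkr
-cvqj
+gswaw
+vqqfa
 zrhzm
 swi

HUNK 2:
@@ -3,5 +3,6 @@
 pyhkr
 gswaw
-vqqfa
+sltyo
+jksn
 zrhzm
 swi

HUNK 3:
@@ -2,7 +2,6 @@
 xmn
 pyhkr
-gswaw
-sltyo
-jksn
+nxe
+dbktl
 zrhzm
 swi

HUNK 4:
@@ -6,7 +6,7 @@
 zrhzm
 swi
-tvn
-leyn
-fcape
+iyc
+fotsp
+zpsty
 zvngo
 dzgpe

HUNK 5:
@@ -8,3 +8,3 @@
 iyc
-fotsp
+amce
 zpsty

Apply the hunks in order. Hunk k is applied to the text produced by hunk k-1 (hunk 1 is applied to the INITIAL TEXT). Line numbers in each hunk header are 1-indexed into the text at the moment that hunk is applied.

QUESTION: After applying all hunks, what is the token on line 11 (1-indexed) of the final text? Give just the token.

Hunk 1: at line 2 remove [cvqj] add [gswaw,vqqfa] -> 12 lines: ggqt xmn pyhkr gswaw vqqfa zrhzm swi tvn leyn fcape zvngo dzgpe
Hunk 2: at line 3 remove [vqqfa] add [sltyo,jksn] -> 13 lines: ggqt xmn pyhkr gswaw sltyo jksn zrhzm swi tvn leyn fcape zvngo dzgpe
Hunk 3: at line 2 remove [gswaw,sltyo,jksn] add [nxe,dbktl] -> 12 lines: ggqt xmn pyhkr nxe dbktl zrhzm swi tvn leyn fcape zvngo dzgpe
Hunk 4: at line 6 remove [tvn,leyn,fcape] add [iyc,fotsp,zpsty] -> 12 lines: ggqt xmn pyhkr nxe dbktl zrhzm swi iyc fotsp zpsty zvngo dzgpe
Hunk 5: at line 8 remove [fotsp] add [amce] -> 12 lines: ggqt xmn pyhkr nxe dbktl zrhzm swi iyc amce zpsty zvngo dzgpe
Final line 11: zvngo

Answer: zvngo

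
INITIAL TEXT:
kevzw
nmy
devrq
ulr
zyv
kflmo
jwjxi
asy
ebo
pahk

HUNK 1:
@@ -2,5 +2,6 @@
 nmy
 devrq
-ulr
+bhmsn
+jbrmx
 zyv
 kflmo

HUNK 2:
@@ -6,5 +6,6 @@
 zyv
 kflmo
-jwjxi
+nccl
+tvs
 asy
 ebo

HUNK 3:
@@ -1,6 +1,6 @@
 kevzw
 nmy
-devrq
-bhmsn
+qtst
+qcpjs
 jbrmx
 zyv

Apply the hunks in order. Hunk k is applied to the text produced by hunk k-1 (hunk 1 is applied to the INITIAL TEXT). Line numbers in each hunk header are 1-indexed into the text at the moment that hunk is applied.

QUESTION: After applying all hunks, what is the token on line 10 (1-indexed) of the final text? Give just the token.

Answer: asy

Derivation:
Hunk 1: at line 2 remove [ulr] add [bhmsn,jbrmx] -> 11 lines: kevzw nmy devrq bhmsn jbrmx zyv kflmo jwjxi asy ebo pahk
Hunk 2: at line 6 remove [jwjxi] add [nccl,tvs] -> 12 lines: kevzw nmy devrq bhmsn jbrmx zyv kflmo nccl tvs asy ebo pahk
Hunk 3: at line 1 remove [devrq,bhmsn] add [qtst,qcpjs] -> 12 lines: kevzw nmy qtst qcpjs jbrmx zyv kflmo nccl tvs asy ebo pahk
Final line 10: asy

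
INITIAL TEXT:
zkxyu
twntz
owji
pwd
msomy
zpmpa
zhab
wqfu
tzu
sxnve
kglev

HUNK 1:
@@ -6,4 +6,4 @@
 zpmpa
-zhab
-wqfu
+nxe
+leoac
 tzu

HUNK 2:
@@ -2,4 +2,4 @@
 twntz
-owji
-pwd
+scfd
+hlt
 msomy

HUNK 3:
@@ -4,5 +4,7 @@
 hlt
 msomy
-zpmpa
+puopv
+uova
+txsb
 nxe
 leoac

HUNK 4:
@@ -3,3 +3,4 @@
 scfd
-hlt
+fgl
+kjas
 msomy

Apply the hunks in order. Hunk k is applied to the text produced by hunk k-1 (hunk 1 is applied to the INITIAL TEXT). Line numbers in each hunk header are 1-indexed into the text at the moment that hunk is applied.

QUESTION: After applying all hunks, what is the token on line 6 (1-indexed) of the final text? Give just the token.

Answer: msomy

Derivation:
Hunk 1: at line 6 remove [zhab,wqfu] add [nxe,leoac] -> 11 lines: zkxyu twntz owji pwd msomy zpmpa nxe leoac tzu sxnve kglev
Hunk 2: at line 2 remove [owji,pwd] add [scfd,hlt] -> 11 lines: zkxyu twntz scfd hlt msomy zpmpa nxe leoac tzu sxnve kglev
Hunk 3: at line 4 remove [zpmpa] add [puopv,uova,txsb] -> 13 lines: zkxyu twntz scfd hlt msomy puopv uova txsb nxe leoac tzu sxnve kglev
Hunk 4: at line 3 remove [hlt] add [fgl,kjas] -> 14 lines: zkxyu twntz scfd fgl kjas msomy puopv uova txsb nxe leoac tzu sxnve kglev
Final line 6: msomy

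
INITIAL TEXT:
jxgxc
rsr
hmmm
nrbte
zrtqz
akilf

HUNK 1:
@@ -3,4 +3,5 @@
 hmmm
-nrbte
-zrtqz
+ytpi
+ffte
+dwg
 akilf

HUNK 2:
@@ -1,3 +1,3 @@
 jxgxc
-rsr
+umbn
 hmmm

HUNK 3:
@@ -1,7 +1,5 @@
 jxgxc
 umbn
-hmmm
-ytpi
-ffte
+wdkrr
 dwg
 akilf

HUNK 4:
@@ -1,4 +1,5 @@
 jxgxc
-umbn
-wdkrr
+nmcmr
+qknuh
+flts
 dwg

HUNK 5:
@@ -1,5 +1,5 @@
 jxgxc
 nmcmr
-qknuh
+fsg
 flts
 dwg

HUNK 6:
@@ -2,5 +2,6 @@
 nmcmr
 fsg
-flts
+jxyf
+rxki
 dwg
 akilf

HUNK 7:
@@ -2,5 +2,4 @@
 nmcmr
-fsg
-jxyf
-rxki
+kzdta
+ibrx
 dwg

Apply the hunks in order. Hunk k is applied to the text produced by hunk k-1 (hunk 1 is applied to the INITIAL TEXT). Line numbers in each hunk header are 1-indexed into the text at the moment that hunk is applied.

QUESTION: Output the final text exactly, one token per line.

Hunk 1: at line 3 remove [nrbte,zrtqz] add [ytpi,ffte,dwg] -> 7 lines: jxgxc rsr hmmm ytpi ffte dwg akilf
Hunk 2: at line 1 remove [rsr] add [umbn] -> 7 lines: jxgxc umbn hmmm ytpi ffte dwg akilf
Hunk 3: at line 1 remove [hmmm,ytpi,ffte] add [wdkrr] -> 5 lines: jxgxc umbn wdkrr dwg akilf
Hunk 4: at line 1 remove [umbn,wdkrr] add [nmcmr,qknuh,flts] -> 6 lines: jxgxc nmcmr qknuh flts dwg akilf
Hunk 5: at line 1 remove [qknuh] add [fsg] -> 6 lines: jxgxc nmcmr fsg flts dwg akilf
Hunk 6: at line 2 remove [flts] add [jxyf,rxki] -> 7 lines: jxgxc nmcmr fsg jxyf rxki dwg akilf
Hunk 7: at line 2 remove [fsg,jxyf,rxki] add [kzdta,ibrx] -> 6 lines: jxgxc nmcmr kzdta ibrx dwg akilf

Answer: jxgxc
nmcmr
kzdta
ibrx
dwg
akilf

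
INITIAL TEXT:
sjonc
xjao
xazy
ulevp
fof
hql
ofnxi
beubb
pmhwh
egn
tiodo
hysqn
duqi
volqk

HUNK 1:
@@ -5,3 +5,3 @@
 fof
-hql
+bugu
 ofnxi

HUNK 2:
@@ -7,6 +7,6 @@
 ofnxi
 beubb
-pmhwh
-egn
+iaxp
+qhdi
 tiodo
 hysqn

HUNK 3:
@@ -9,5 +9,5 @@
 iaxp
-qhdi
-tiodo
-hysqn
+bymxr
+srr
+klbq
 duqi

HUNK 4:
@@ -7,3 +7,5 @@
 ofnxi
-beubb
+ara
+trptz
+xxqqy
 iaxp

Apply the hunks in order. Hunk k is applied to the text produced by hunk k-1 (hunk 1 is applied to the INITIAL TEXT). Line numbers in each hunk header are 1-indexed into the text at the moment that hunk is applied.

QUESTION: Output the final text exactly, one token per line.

Answer: sjonc
xjao
xazy
ulevp
fof
bugu
ofnxi
ara
trptz
xxqqy
iaxp
bymxr
srr
klbq
duqi
volqk

Derivation:
Hunk 1: at line 5 remove [hql] add [bugu] -> 14 lines: sjonc xjao xazy ulevp fof bugu ofnxi beubb pmhwh egn tiodo hysqn duqi volqk
Hunk 2: at line 7 remove [pmhwh,egn] add [iaxp,qhdi] -> 14 lines: sjonc xjao xazy ulevp fof bugu ofnxi beubb iaxp qhdi tiodo hysqn duqi volqk
Hunk 3: at line 9 remove [qhdi,tiodo,hysqn] add [bymxr,srr,klbq] -> 14 lines: sjonc xjao xazy ulevp fof bugu ofnxi beubb iaxp bymxr srr klbq duqi volqk
Hunk 4: at line 7 remove [beubb] add [ara,trptz,xxqqy] -> 16 lines: sjonc xjao xazy ulevp fof bugu ofnxi ara trptz xxqqy iaxp bymxr srr klbq duqi volqk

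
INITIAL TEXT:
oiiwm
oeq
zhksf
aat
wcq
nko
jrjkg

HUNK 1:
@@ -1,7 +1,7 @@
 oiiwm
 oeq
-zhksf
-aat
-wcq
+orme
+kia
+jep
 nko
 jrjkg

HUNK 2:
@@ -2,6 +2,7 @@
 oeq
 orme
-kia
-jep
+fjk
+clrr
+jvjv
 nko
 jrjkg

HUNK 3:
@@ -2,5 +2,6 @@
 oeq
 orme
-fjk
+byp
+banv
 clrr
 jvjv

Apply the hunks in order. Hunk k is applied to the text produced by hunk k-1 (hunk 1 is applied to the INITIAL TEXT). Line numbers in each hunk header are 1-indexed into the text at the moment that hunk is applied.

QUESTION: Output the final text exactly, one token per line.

Hunk 1: at line 1 remove [zhksf,aat,wcq] add [orme,kia,jep] -> 7 lines: oiiwm oeq orme kia jep nko jrjkg
Hunk 2: at line 2 remove [kia,jep] add [fjk,clrr,jvjv] -> 8 lines: oiiwm oeq orme fjk clrr jvjv nko jrjkg
Hunk 3: at line 2 remove [fjk] add [byp,banv] -> 9 lines: oiiwm oeq orme byp banv clrr jvjv nko jrjkg

Answer: oiiwm
oeq
orme
byp
banv
clrr
jvjv
nko
jrjkg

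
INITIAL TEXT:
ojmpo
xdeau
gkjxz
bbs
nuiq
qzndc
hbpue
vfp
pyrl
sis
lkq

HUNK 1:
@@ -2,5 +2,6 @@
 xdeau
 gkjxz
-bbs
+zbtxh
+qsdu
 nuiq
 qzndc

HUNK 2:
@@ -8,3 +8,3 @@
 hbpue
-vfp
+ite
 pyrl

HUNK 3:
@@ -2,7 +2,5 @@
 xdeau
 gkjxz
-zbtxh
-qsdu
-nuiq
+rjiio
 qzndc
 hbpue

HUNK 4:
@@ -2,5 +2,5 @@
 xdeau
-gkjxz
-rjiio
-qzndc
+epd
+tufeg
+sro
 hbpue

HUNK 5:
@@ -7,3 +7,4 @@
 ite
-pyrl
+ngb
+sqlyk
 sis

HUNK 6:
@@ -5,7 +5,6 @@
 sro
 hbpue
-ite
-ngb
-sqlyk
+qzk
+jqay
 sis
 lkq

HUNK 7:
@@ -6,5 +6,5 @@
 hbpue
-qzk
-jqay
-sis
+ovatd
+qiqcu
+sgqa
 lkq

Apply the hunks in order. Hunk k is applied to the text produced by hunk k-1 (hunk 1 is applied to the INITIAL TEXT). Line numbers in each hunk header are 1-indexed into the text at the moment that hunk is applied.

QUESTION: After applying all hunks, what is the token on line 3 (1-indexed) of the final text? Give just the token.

Hunk 1: at line 2 remove [bbs] add [zbtxh,qsdu] -> 12 lines: ojmpo xdeau gkjxz zbtxh qsdu nuiq qzndc hbpue vfp pyrl sis lkq
Hunk 2: at line 8 remove [vfp] add [ite] -> 12 lines: ojmpo xdeau gkjxz zbtxh qsdu nuiq qzndc hbpue ite pyrl sis lkq
Hunk 3: at line 2 remove [zbtxh,qsdu,nuiq] add [rjiio] -> 10 lines: ojmpo xdeau gkjxz rjiio qzndc hbpue ite pyrl sis lkq
Hunk 4: at line 2 remove [gkjxz,rjiio,qzndc] add [epd,tufeg,sro] -> 10 lines: ojmpo xdeau epd tufeg sro hbpue ite pyrl sis lkq
Hunk 5: at line 7 remove [pyrl] add [ngb,sqlyk] -> 11 lines: ojmpo xdeau epd tufeg sro hbpue ite ngb sqlyk sis lkq
Hunk 6: at line 5 remove [ite,ngb,sqlyk] add [qzk,jqay] -> 10 lines: ojmpo xdeau epd tufeg sro hbpue qzk jqay sis lkq
Hunk 7: at line 6 remove [qzk,jqay,sis] add [ovatd,qiqcu,sgqa] -> 10 lines: ojmpo xdeau epd tufeg sro hbpue ovatd qiqcu sgqa lkq
Final line 3: epd

Answer: epd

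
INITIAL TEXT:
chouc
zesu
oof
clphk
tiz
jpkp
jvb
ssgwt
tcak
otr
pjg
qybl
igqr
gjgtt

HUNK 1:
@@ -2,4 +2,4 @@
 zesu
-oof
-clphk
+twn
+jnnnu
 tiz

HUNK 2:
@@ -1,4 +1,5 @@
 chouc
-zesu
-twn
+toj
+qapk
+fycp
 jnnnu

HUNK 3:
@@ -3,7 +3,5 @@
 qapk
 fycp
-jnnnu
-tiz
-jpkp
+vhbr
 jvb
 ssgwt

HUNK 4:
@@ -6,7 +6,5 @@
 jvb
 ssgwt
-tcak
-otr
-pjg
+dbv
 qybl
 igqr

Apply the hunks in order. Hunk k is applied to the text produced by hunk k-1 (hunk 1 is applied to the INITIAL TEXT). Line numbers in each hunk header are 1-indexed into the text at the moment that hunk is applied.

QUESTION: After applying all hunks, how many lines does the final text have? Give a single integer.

Answer: 11

Derivation:
Hunk 1: at line 2 remove [oof,clphk] add [twn,jnnnu] -> 14 lines: chouc zesu twn jnnnu tiz jpkp jvb ssgwt tcak otr pjg qybl igqr gjgtt
Hunk 2: at line 1 remove [zesu,twn] add [toj,qapk,fycp] -> 15 lines: chouc toj qapk fycp jnnnu tiz jpkp jvb ssgwt tcak otr pjg qybl igqr gjgtt
Hunk 3: at line 3 remove [jnnnu,tiz,jpkp] add [vhbr] -> 13 lines: chouc toj qapk fycp vhbr jvb ssgwt tcak otr pjg qybl igqr gjgtt
Hunk 4: at line 6 remove [tcak,otr,pjg] add [dbv] -> 11 lines: chouc toj qapk fycp vhbr jvb ssgwt dbv qybl igqr gjgtt
Final line count: 11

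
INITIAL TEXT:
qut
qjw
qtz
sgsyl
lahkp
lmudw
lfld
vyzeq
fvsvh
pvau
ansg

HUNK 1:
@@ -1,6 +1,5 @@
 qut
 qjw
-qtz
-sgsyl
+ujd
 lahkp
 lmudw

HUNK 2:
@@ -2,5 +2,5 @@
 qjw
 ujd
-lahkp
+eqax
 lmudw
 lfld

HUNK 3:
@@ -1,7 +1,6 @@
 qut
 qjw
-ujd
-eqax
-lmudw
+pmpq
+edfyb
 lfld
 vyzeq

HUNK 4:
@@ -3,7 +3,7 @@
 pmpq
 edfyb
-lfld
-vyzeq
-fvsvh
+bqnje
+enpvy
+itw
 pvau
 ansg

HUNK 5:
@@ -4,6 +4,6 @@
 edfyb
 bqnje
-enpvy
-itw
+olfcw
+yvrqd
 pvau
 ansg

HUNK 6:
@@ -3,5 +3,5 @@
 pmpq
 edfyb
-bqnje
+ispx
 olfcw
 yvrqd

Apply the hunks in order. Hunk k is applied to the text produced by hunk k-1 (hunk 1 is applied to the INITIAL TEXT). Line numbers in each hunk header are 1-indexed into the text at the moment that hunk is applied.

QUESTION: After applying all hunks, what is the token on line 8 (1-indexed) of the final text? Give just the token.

Answer: pvau

Derivation:
Hunk 1: at line 1 remove [qtz,sgsyl] add [ujd] -> 10 lines: qut qjw ujd lahkp lmudw lfld vyzeq fvsvh pvau ansg
Hunk 2: at line 2 remove [lahkp] add [eqax] -> 10 lines: qut qjw ujd eqax lmudw lfld vyzeq fvsvh pvau ansg
Hunk 3: at line 1 remove [ujd,eqax,lmudw] add [pmpq,edfyb] -> 9 lines: qut qjw pmpq edfyb lfld vyzeq fvsvh pvau ansg
Hunk 4: at line 3 remove [lfld,vyzeq,fvsvh] add [bqnje,enpvy,itw] -> 9 lines: qut qjw pmpq edfyb bqnje enpvy itw pvau ansg
Hunk 5: at line 4 remove [enpvy,itw] add [olfcw,yvrqd] -> 9 lines: qut qjw pmpq edfyb bqnje olfcw yvrqd pvau ansg
Hunk 6: at line 3 remove [bqnje] add [ispx] -> 9 lines: qut qjw pmpq edfyb ispx olfcw yvrqd pvau ansg
Final line 8: pvau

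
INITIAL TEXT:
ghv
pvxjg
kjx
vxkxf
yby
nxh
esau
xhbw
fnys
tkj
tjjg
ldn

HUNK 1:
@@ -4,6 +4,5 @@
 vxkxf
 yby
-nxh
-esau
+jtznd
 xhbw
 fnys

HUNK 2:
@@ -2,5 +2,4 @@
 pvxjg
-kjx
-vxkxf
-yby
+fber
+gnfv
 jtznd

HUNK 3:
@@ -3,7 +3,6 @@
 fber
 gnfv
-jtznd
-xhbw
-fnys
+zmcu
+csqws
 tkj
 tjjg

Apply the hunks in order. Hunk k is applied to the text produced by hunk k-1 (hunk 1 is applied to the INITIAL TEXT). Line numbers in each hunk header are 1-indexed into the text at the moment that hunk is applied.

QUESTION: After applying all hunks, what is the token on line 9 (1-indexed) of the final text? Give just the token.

Hunk 1: at line 4 remove [nxh,esau] add [jtznd] -> 11 lines: ghv pvxjg kjx vxkxf yby jtznd xhbw fnys tkj tjjg ldn
Hunk 2: at line 2 remove [kjx,vxkxf,yby] add [fber,gnfv] -> 10 lines: ghv pvxjg fber gnfv jtznd xhbw fnys tkj tjjg ldn
Hunk 3: at line 3 remove [jtznd,xhbw,fnys] add [zmcu,csqws] -> 9 lines: ghv pvxjg fber gnfv zmcu csqws tkj tjjg ldn
Final line 9: ldn

Answer: ldn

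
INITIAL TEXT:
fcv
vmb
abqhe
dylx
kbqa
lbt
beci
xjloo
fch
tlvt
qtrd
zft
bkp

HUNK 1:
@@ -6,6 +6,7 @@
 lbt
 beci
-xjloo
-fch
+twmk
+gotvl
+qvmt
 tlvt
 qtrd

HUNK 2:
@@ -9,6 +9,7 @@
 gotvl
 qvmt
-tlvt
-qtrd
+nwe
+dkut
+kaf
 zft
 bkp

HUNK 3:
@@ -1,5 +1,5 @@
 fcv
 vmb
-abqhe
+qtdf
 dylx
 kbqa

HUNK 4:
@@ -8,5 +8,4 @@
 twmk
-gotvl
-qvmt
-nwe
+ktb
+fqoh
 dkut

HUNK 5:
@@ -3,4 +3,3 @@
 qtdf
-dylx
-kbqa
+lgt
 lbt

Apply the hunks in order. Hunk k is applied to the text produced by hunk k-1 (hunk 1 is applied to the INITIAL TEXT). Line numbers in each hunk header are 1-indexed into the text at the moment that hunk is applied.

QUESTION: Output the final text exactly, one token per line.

Hunk 1: at line 6 remove [xjloo,fch] add [twmk,gotvl,qvmt] -> 14 lines: fcv vmb abqhe dylx kbqa lbt beci twmk gotvl qvmt tlvt qtrd zft bkp
Hunk 2: at line 9 remove [tlvt,qtrd] add [nwe,dkut,kaf] -> 15 lines: fcv vmb abqhe dylx kbqa lbt beci twmk gotvl qvmt nwe dkut kaf zft bkp
Hunk 3: at line 1 remove [abqhe] add [qtdf] -> 15 lines: fcv vmb qtdf dylx kbqa lbt beci twmk gotvl qvmt nwe dkut kaf zft bkp
Hunk 4: at line 8 remove [gotvl,qvmt,nwe] add [ktb,fqoh] -> 14 lines: fcv vmb qtdf dylx kbqa lbt beci twmk ktb fqoh dkut kaf zft bkp
Hunk 5: at line 3 remove [dylx,kbqa] add [lgt] -> 13 lines: fcv vmb qtdf lgt lbt beci twmk ktb fqoh dkut kaf zft bkp

Answer: fcv
vmb
qtdf
lgt
lbt
beci
twmk
ktb
fqoh
dkut
kaf
zft
bkp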